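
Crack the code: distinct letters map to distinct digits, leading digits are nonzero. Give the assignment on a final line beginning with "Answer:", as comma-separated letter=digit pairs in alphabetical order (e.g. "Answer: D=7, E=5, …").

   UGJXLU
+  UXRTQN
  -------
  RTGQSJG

Step 1. [col 1: U + N ≡ G (mod 10)] no forcing yet in column 1 (carry-in 0); U=7 is free and consistent — try it ⇒ U=7.
Step 2. [R] the sum has 7 digits but both addends have 6; that extra leading digit R is the final carry, namely 1. So R=1.
Step 3. [col 1: U + N ≡ G (mod 10)] G=6 is one option consistent with column 1 (U + N ≡ G (mod 10), carry-in 0) — take it, so G=6.
Step 4. [col 1: U + N ≡ G (mod 10)] column 1: given U=7, G=6, carry-in 0, and digits 1,6,7 already taken and all letters distinct, U+N≡G (mod 10) forces N=9 ⇒ N=9.
Step 5. [col 2: L + Q ≡ J (mod 10)] Q=3 is one option consistent with column 2 (L + Q ≡ J (mod 10), carry-in 1) — take it ⇒ Q=3.
Step 6. [col 2: L + Q ≡ J (mod 10)] column 2 (L + Q ≡ J (mod 10), carry-in 1) doesn't pin L yet; pick L=8 and continue, so L=8.
Step 7. [col 2: L + Q ≡ J (mod 10)] column 2 reads L+Q+carry(1)=J with L=8, Q=3; with digits 1,3,6,7,8,9 already taken and all letters distinct, the only value for J is 2 ⇒ J=2.
Step 8. [col 3: X + T ≡ S (mod 10)] X=0 is one option consistent with column 3 (X + T ≡ S (mod 10), carry-in 1) — take it ⇒ X=0.
Step 9. [col 3: X + T ≡ S (mod 10)] in column 3 we have X+T≡S with carry-in 1; given X=0 and digits 0,1,2,3,6,7,8,9 already taken and all letters distinct, that pins T to 4, so T=4.
Step 10. [col 3: X + T ≡ S (mod 10)] column 3 reads X+T+carry(1)=S with X=0, T=4; with digits 0,1,2,3,4,6,7,8,9 already taken and all letters distinct, the only value for S is 5. So S=5.

Answer: G=6, J=2, L=8, N=9, Q=3, R=1, S=5, T=4, U=7, X=0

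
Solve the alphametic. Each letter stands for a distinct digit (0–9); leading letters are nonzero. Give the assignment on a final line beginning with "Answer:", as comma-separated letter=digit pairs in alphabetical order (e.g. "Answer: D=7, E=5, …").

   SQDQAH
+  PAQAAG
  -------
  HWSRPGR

Step 1. [col 1: H + G ≡ R (mod 10)] column 1 (H + G ≡ R (mod 10), carry-in 0) doesn't pin G yet; pick G=9 and continue, so G=9.
Step 2. [col 1: H + G ≡ R (mod 10)] several values work for H in column 1 (H + G ≡ R (mod 10), carry-in 0); try H=1 ⇒ H=1.
Step 3. [col 1: H + G ≡ R (mod 10)] column 1 reads H+G+carry(0)=R with H=1, G=9; with digits 1,9 already taken and all letters distinct, the only value for R is 0. So R=0.
Step 4. [col 2: A + A ≡ G (mod 10)] in column 2 we have A+A≡G with carry-in 1; given G=9 and digits 0,1,9 already taken and all letters distinct, that pins A to 4. So A=4.
Step 5. [col 3: Q + A ≡ P (mod 10)] several values work for Q in column 3 (Q + A ≡ P (mod 10), carry-in 0); try Q=2, so Q=2.
Step 6. [col 3: Q + A ≡ P (mod 10)] column 3: given Q=2, A=4, carry-in 0, and digits 0,1,2,4,9 already taken and all letters distinct, Q+A≡P (mod 10) forces P=6 ⇒ P=6.
Step 7. [col 4: D + Q ≡ R (mod 10)] from column 4 (Q=2, R=0, carry-in 0, digits 0,1,2,4,6,9 already taken and all letters distinct): D must equal 8. So D=8.
Step 8. [col 5: Q + A ≡ S (mod 10)] column 5 reads Q+A+carry(1)=S with Q=2, A=4; with digits 0,1,2,4,6,8,9 already taken and all letters distinct, the only value for S is 7 ⇒ S=7.
Step 9. [col 6: S + P ≡ W (mod 10)] in column 6 we have S+P≡W with carry-in 0; given S=7, P=6 and digits 0,1,2,4,6,7,8,9 already taken and all letters distinct, that pins W to 3. So W=3.

Answer: A=4, D=8, G=9, H=1, P=6, Q=2, R=0, S=7, W=3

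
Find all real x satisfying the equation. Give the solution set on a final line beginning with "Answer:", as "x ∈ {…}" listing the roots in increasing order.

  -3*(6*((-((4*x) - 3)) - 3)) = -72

Step 1. [-3*(6*((-((4*x) - 3)) - 3)) = -72] -3 out front; divide by -3, so div: 6*((-((4*x) - 3)) - 3) = 24.
Step 2. [6*((-((4*x) - 3)) - 3) = 24] leading coefficient 6: divide by 6 ⇒ div: (-((4*x) - 3)) - 3 = 4.
Step 3. [(-((4*x) - 3)) - 3 = 4] add 3: x sits inside (… - 3), so sub: -((4*x) - 3) = 7.
Step 4. [-((4*x) - 3) = 7] LHS negated; negate both sides. So neg: (4*x) - 3 = -7.
Step 5. [(4*x) - 3 = -7] add 3: x sits inside (… - 3). So sub: 4*x = -4.
Step 6. [4*x = -4] LHS = 4·(…); ÷4 both sides. So div: x = -1.

Answer: x ∈ {-1}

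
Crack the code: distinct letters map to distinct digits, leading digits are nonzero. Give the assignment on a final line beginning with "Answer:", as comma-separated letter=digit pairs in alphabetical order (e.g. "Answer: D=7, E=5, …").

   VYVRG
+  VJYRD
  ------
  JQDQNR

Step 1. [col 1: G + D ≡ R (mod 10)] several values work for G in column 1 (G + D ≡ R (mod 10), carry-in 0); try G=3. So G=3.
Step 2. [col 1: G + D ≡ R (mod 10)] column 1 (G + D ≡ R (mod 10), carry-in 0) doesn't pin R yet; pick R=9 and continue ⇒ R=9.
Step 3. [col 1: G + D ≡ R (mod 10)] column 1: given G=3, R=9, carry-in 0, and digits 3,9 already taken and all letters distinct, G+D≡R (mod 10) forces D=6, so D=6.
Step 4. [col 2: R + R ≡ N (mod 10)] column 2 reads R+R+carry(0)=N with R=9; with digits 3,6,9 already taken and all letters distinct, the only value for N is 8 ⇒ N=8.
Step 5. [col 3: V + Y ≡ Q (mod 10)] several values work for Q in column 3 (V + Y ≡ Q (mod 10), carry-in 1); try Q=0, so Q=0.
Step 6. [J] J is the leading digit of a 6-digit sum of two 5-digit numbers; the final carry is exactly 1 ⇒ J=1.
Step 7. [col 3: V + Y ≡ Q (mod 10)] column 3 (V + Y ≡ Q (mod 10), carry-in 1) doesn't pin Y yet; pick Y=4 and continue, so Y=4.
Step 8. [col 3: V + Y ≡ Q (mod 10)] from column 3 (Y=4, Q=0, carry-in 1, digits 0,1,3,4,6,8,9 already taken and all letters distinct): V must equal 5, so V=5.

Answer: D=6, G=3, J=1, N=8, Q=0, R=9, V=5, Y=4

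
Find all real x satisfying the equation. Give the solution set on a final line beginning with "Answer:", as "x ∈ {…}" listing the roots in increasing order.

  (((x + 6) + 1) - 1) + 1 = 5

Step 1. [(((x + 6) + 1) - 1) + 1 = 5] subtract 1: x sits inside (… + 1). So sub: ((x + 6) + 1) - 1 = 4.
Step 2. [((x + 6) + 1) - 1 = 4] 1 comes off first (add 1) ⇒ sub: (x + 6) + 1 = 5.
Step 3. [(x + 6) + 1 = 5] 1 comes off first (subtract 1). So sub: x + 6 = 4.
Step 4. [x + 6 = 4] subtract 6: x sits inside (… + 6) ⇒ sub: x = -2.

Answer: x ∈ {-2}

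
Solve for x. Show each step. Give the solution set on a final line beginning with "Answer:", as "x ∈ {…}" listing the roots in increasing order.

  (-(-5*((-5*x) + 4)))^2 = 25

Step 1. [(-(-5*((-5*x) + 4)))^2 = 25] 25 ≥ 0, LHS is (·)² — take ±√ ⇒ sqrt: -(-5*((-5*x) + 4)) = 5 or -5.
Step 2. [-(-5*((-5*x) + 4)) = 5 or -5] flip signs both sides. So neg: -5*((-5*x) + 4) = -5 or 5.
Step 3. [-5*((-5*x) + 4) = -5 or 5] divide by the outer -5. So div: (-5*x) + 4 = 1 or -1.
Step 4. [(-5*x) + 4 = 1 or -1] 4 comes off first (subtract 4) ⇒ sub: -5*x = -3 or -5.
Step 5. [-5*x = -3 or -5] -5 out front; divide by -5, so div: x = 3/5 or 1.

Answer: x ∈ {3/5, 1}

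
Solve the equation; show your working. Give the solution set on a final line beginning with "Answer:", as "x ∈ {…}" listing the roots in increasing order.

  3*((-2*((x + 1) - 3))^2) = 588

Step 1. [3*((-2*((x + 1) - 3))^2) = 588] leading coefficient 3: divide by 3, so div: (-2*((x + 1) - 3))^2 = 196.
Step 2. [(-2*((x + 1) - 3))^2 = 196] 196 ≥ 0, LHS is (·)² — take ±√ ⇒ sqrt: -2*((x + 1) - 3) = 14 or -14.
Step 3. [-2*((x + 1) - 3) = 14 or -14] leading coefficient -2: divide by -2 ⇒ div: (x + 1) - 3 = -7 or 7.
Step 4. [(x + 1) - 3 = -7 or 7] add 3: x sits inside (… - 3) ⇒ sub: x + 1 = -4 or 10.
Step 5. [x + 1 = -4 or 10] peel the +1: subtract 1 from each side ⇒ sub: x = -5 or 9.

Answer: x ∈ {-5, 9}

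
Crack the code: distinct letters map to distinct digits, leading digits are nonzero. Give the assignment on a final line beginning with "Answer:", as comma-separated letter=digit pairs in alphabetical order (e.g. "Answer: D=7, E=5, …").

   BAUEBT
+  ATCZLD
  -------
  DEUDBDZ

Step 1. [col 1: T + D ≡ Z (mod 10)] Z=6 is one option consistent with column 1 (T + D ≡ Z (mod 10), carry-in 0) — take it. So Z=6.
Step 2. [col 1: T + D ≡ Z (mod 10)] column 1 (T + D ≡ Z (mod 10), carry-in 0) doesn't pin T yet; pick T=5 and continue. So T=5.
Step 3. [col 1: T + D ≡ Z (mod 10)] column 1: given T=5, Z=6, carry-in 0, and digits 5,6 already taken and all letters distinct, T+D≡Z (mod 10) forces D=1 ⇒ D=1.
Step 4. [col 2: B + L ≡ D (mod 10)] column 2 (B + L ≡ D (mod 10), carry-in 0) doesn't pin B yet; pick B=7 and continue. So B=7.
Step 5. [col 2: B + L ≡ D (mod 10)] in column 2 we have B+L≡D with carry-in 0; given B=7, D=1 and digits 1,5,6,7 already taken and all letters distinct, that pins L to 4 ⇒ L=4.
Step 6. [col 3: E + Z ≡ B (mod 10)] column 3: given Z=6, B=7, carry-in 1, and digits 1,4,5,6,7 already taken and all letters distinct, E+Z≡B (mod 10) forces E=0, so E=0.
Step 7. [col 4: U + C ≡ D (mod 10)] several values work for U in column 4 (U + C ≡ D (mod 10), carry-in 0); try U=9, so U=9.
Step 8. [col 4: U + C ≡ D (mod 10)] from column 4 (U=9, D=1, carry-in 0, digits 0,1,4,5,6,7,9 already taken and all letters distinct): C must equal 2 ⇒ C=2.
Step 9. [col 5: A + T ≡ U (mod 10)] column 5: given T=5, U=9, carry-in 1, and digits 0,1,2,4,5,6,7,9 already taken and all letters distinct, A+T≡U (mod 10) forces A=3. So A=3.

Answer: A=3, B=7, C=2, D=1, E=0, L=4, T=5, U=9, Z=6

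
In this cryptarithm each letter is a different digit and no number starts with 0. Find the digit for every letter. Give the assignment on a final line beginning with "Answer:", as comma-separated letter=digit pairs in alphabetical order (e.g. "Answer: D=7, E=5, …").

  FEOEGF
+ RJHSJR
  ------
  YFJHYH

Step 1. [col 1: F + R ≡ H (mod 10)] column 1 (F + R ≡ H (mod 10), carry-in 0) doesn't pin H yet; pick H=6 and continue, so H=6.
Step 2. [col 1: F + R ≡ H (mod 10)] column 1 (F + R ≡ H (mod 10), carry-in 0) doesn't pin R yet; pick R=2 and continue, so R=2.
Step 3. [col 1: F + R ≡ H (mod 10)] from column 1 (R=2, H=6, carry-in 0, digits 2,6 already taken and all letters distinct): F must equal 4 ⇒ F=4.
Step 4. [col 2: G + J ≡ Y (mod 10)] no forcing yet in column 2 (carry-in 0); J=9 is free and consistent — try it ⇒ J=9.
Step 5. [col 2: G + J ≡ Y (mod 10)] column 2 (G + J ≡ Y (mod 10), carry-in 0) doesn't pin G yet; pick G=8 and continue, so G=8.
Step 6. [col 2: G + J ≡ Y (mod 10)] column 2: given G=8, J=9, carry-in 0, and digits 2,4,6,8,9 already taken and all letters distinct, G+J≡Y (mod 10) forces Y=7 ⇒ Y=7.
Step 7. [col 3: E + S ≡ H (mod 10)] several values work for S in column 3 (E + S ≡ H (mod 10), carry-in 1); try S=0. So S=0.
Step 8. [col 3: E + S ≡ H (mod 10)] column 3: given S=0, H=6, carry-in 1, and digits 0,2,4,6,7,8,9 already taken and all letters distinct, E+S≡H (mod 10) forces E=5. So E=5.
Step 9. [col 4: O + H ≡ J (mod 10)] in column 4 we have O+H≡J with carry-in 0; given H=6, J=9 and digits 0,2,4,5,6,7,8,9 already taken and all letters distinct, that pins O to 3. So O=3.

Answer: E=5, F=4, G=8, H=6, J=9, O=3, R=2, S=0, Y=7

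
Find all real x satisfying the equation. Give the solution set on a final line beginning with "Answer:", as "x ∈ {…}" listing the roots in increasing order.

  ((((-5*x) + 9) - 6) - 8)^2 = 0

Step 1. [((((-5*x) + 9) - 6) - 8)^2 = 0] LHS squared, RHS 0 ≥ 0: apply √ (±) ⇒ sqrt: (((-5*x) + 9) - 6) - 8 = 0.
Step 2. [(((-5*x) + 9) - 6) - 8 = 0] -8 is outermost — add 8 both sides, so sub: ((-5*x) + 9) - 6 = 8.
Step 3. [((-5*x) + 9) - 6 = 8] add 6: x sits inside (… - 6). So sub: (-5*x) + 9 = 14.
Step 4. [(-5*x) + 9 = 14] peel the +9: subtract 9 from each side ⇒ sub: -5*x = 5.
Step 5. [-5*x = 5] -5·(inner) — divide through by -5 ⇒ div: x = -1.

Answer: x ∈ {-1}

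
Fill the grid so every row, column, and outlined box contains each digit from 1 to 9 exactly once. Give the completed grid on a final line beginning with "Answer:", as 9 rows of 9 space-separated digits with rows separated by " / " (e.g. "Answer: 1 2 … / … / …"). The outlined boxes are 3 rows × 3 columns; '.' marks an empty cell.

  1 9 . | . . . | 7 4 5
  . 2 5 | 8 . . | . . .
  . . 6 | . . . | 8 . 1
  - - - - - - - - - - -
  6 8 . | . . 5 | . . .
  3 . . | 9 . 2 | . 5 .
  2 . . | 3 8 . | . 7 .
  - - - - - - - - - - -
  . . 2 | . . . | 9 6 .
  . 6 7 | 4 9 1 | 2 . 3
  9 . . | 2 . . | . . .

Step 1. [r7c2∈{1,3,4,5}] r7c2 is the only open cell in row 7 admitting 1 ⇒ r7c2=1.
Step 2. [r4c4∈{1,7}] col 4 places 1 nowhere but r4c4, so r4c4=1.
Step 3. [r4c5∈{4,7}] row 4 places 7 nowhere but r4c5, so r4c5=7.
Step 4. [r8c8∈{8}] nothing but 8 survives at r8c8 ⇒ r8c8=8.
Step 5. [r1c4∈{6}] r1c4 is down to just 6. So r1c4=6.
Step 6. [r1c6∈{3}] r1c6's peers cover all but 3. So r1c6=3.
Step 7. [r3c2∈{3,4,7}] across box 1, 3 lands solely at r3c2. So r3c2=3.
Step 8. [r9c7∈{1,4,5}] in col 7, 5 fits only at r9c7 ⇒ r9c7=5.
Step 9. [r9c2∈{4}] r9c2 has the single candidate 4, so r9c2=4.
Step 10. [r7c9∈{4,7}] r7c9 is the only open cell in row 7 admitting 4 ⇒ r7c9=4.
Step 11. [r7c1∈{5,8}] r7c1 is the only open cell in col 1 admitting 8. So r7c1=8.
Step 12. [r7c6∈{7}] r7c6 is down to just 7 ⇒ r7c6=7.
Step 13. [r3c8∈{2,9}] in box 3, 2 fits only at r3c8 ⇒ r3c8=2.
Step 14. [r7c5∈{3,5}] r7c5 is the only open cell in row 7 admitting 3. So r7c5=3.
Step 15. [r3c6∈{4,9}] 9 has one home in row 3: r3c6, so r3c6=9.
Step 16. [r2c6∈{4}] r2c6's peers cover all but 4. So r2c6=4.
Step 17. [r6c6∈{6}] r6c6's peers cover all but 6 ⇒ r6c6=6.
Step 18. [r6c9∈{9}] r6c9 is down to just 9 ⇒ r6c9=9.
Step 19. [r5c5∈{4}] nothing but 4 survives at r5c5 ⇒ r5c5=4.
Step 20. [r3c4∈{5,7}] across col 4, 7 lands solely at r3c4. So r3c4=7.
Step 21. [r5c3∈{1}] nothing but 1 survives at r5c3, so r5c3=1.
Step 22. [r4c8∈{3}] nothing but 3 survives at r4c8. So r4c8=3.
Step 23. [r6c3∈{4}] nothing but 4 survives at r6c3 ⇒ r6c3=4.
Step 24. [r5c7∈{6}] r5c7 has the single candidate 6. So r5c7=6.
Step 25. [r9c9∈{7}] nothing but 7 survives at r9c9 ⇒ r9c9=7.
Step 26. [r1c5∈{2}] r1c5 has the single candidate 2. So r1c5=2.
Step 27. [r2c7∈{3}] r2c7 is down to just 3. So r2c7=3.
Step 28. [r9c5∈{6}] nothing but 6 survives at r9c5. So r9c5=6.
Step 29. [r6c7∈{1}] r6c7 is down to just 1, so r6c7=1.
Step 30. [r8c1∈{5}] only 5 remains possible at r8c1. So r8c1=5.
Step 31. [r1c3∈{8}] r1c3 has the single candidate 8, so r1c3=8.
Step 32. [r5c2∈{7}] nothing but 7 survives at r5c2 ⇒ r5c2=7.
Step 33. [r4c3∈{9}] only 9 remains possible at r4c3, so r4c3=9.
Step 34. [r7c4∈{5}] r7c4 is down to just 5 ⇒ r7c4=5.
Step 35. [r9c3∈{3}] nothing but 3 survives at r9c3. So r9c3=3.
Step 36. [r2c5∈{1}] r2c5 is down to just 1. So r2c5=1.
Step 37. [r4c7∈{4}] r4c7 has the single candidate 4. So r4c7=4.
Step 38. [r4c9∈{2}] r4c9's peers cover all but 2. So r4c9=2.
Step 39. [r2c1∈{7}] r2c1 is down to just 7. So r2c1=7.
Step 40. [r9c8∈{1}] nothing but 1 survives at r9c8 ⇒ r9c8=1.
Step 41. [r3c1∈{4}] r3c1's peers cover all but 4. So r3c1=4.
Step 42. [r6c2∈{5}] nothing but 5 survives at r6c2 ⇒ r6c2=5.
Step 43. [r3c5∈{5}] nothing but 5 survives at r3c5, so r3c5=5.
Step 44. [r9c6∈{8}] r9c6 is down to just 8 ⇒ r9c6=8.
Step 45. [r2c8∈{9}] r2c8 is down to just 9, so r2c8=9.
Step 46. [r2c9∈{6}] r2c9 has the single candidate 6, so r2c9=6.
Step 47. [r5c9∈{8}] r5c9 has the single candidate 8 ⇒ r5c9=8.

Answer: 1 9 8 6 2 3 7 4 5 / 7 2 5 8 1 4 3 9 6 / 4 3 6 7 5 9 8 2 1 / 6 8 9 1 7 5 4 3 2 / 3 7 1 9 4 2 6 5 8 / 2 5 4 3 8 6 1 7 9 / 8 1 2 5 3 7 9 6 4 / 5 6 7 4 9 1 2 8 3 / 9 4 3 2 6 8 5 1 7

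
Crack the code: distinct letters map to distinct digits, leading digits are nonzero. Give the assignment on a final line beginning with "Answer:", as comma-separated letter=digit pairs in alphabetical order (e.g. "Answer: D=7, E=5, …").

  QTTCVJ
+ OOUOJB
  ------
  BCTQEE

Step 1. [col 1: J + B ≡ E (mod 10)] no forcing yet in column 1 (carry-in 0); E=5 is free and consistent — try it, so E=5.
Step 2. [col 1: J + B ≡ E (mod 10)] no forcing yet in column 1 (carry-in 0); J=8 is free and consistent — try it. So J=8.
Step 3. [col 1: J + B ≡ E (mod 10)] from column 1 (J=8, E=5, carry-in 0, digits 5,8 already taken and all letters distinct): B must equal 7. So B=7.
Step 4. [col 2: V + J ≡ E (mod 10)] from column 2 (J=8, E=5, carry-in 1, digits 5,7,8 already taken and all letters distinct): V must equal 6, so V=6.
Step 5. [col 3: C + O ≡ Q (mod 10)] no forcing yet in column 3 (carry-in 1); Q=4 is free and consistent — try it. So Q=4.
Step 6. [col 3: C + O ≡ Q (mod 10)] O=2 is one option consistent with column 3 (C + O ≡ Q (mod 10), carry-in 1) — take it, so O=2.
Step 7. [col 3: C + O ≡ Q (mod 10)] column 3 reads C+O+carry(1)=Q with O=2, Q=4; with digits 2,4,5,6,7,8 already taken and all letters distinct, the only value for C is 1, so C=1.
Step 8. [col 4: T + U ≡ T (mod 10)] from column 4 (nothing yet, carry-in 0, digits 1,2,4,5,6,7,8 already taken and all letters distinct): U must equal 0 ⇒ U=0.
Step 9. [col 4: T + U ≡ T (mod 10)] no forcing yet in column 4 (carry-in 0); T=9 is free and consistent — try it, so T=9.

Answer: B=7, C=1, E=5, J=8, O=2, Q=4, T=9, U=0, V=6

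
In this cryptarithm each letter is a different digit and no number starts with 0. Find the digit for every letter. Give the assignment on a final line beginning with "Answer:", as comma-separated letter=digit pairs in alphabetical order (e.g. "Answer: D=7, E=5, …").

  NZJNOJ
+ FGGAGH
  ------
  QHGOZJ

Step 1. [col 1: J + H ≡ J (mod 10)] column 1 reads J+H+carry(0)=J with nothing yet; with all letters distinct, none taken yet, the only value for H is 0 ⇒ H=0.
Step 2. [col 1: J + H ≡ J (mod 10)] several values work for J in column 1 (J + H ≡ J (mod 10), carry-in 0); try J=9. So J=9.
Step 3. [col 2: O + G ≡ Z (mod 10)] column 2 (O + G ≡ Z (mod 10), carry-in 0) doesn't pin G yet; pick G=4 and continue ⇒ G=4.
Step 4. [col 2: O + G ≡ Z (mod 10)] column 2 (O + G ≡ Z (mod 10), carry-in 0) doesn't pin Z yet; pick Z=5 and continue. So Z=5.
Step 5. [col 2: O + G ≡ Z (mod 10)] column 2: given G=4, Z=5, carry-in 0, and digits 0,4,5,9 already taken and all letters distinct, O+G≡Z (mod 10) forces O=1, so O=1.
Step 6. [col 3: N + A ≡ O (mod 10)] several values work for A in column 3 (N + A ≡ O (mod 10), carry-in 0); try A=8 ⇒ A=8.
Step 7. [col 3: N + A ≡ O (mod 10)] from column 3 (A=8, O=1, carry-in 0, digits 0,1,4,5,8,9 already taken and all letters distinct): N must equal 3 ⇒ N=3.
Step 8. [col 6: N + F ≡ Q (mod 10)] from column 6 (N=3, carry-in 1, digits 0,1,3,4,5,8,9 already taken and all letters distinct): F must equal 2. So F=2.
Step 9. [col 6: N + F ≡ Q (mod 10)] from column 6 (N=3, F=2, carry-in 1, digits 0,1,2,3,4,5,8,9 already taken and all letters distinct): Q must equal 6 ⇒ Q=6.

Answer: A=8, F=2, G=4, H=0, J=9, N=3, O=1, Q=6, Z=5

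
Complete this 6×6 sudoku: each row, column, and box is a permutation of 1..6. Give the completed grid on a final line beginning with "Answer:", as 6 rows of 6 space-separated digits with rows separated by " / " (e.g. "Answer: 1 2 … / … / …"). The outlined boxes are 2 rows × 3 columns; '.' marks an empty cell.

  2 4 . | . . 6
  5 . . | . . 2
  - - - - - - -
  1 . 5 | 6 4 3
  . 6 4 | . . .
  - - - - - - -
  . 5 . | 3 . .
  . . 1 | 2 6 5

Step 1. [r5c5∈{1}] nothing but 1 survives at r5c5, so r5c5=1.
Step 2. [r1c3∈{3}] r1c3's peers cover all but 3. So r1c3=3.
Step 3. [r1c4∈{1,5}] in row 1, 1 fits only at r1c4 ⇒ r1c4=1.
Step 4. [r5c1∈{4,6}] in col 1, 6 fits only at r5c1 ⇒ r5c1=6.
Step 5. [r4c1∈{3}] r4c1 has the single candidate 3 ⇒ r4c1=3.
Step 6. [r1c5∈{5}] only 5 remains possible at r1c5 ⇒ r1c5=5.
Step 7. [r2c2∈{1}] r2c2 is down to just 1. So r2c2=1.
Step 8. [r2c5∈{3}] r2c5 has the single candidate 3. So r2c5=3.
Step 9. [r6c2∈{3}] r6c2's peers cover all but 3. So r6c2=3.
Step 10. [r4c4∈{5}] r4c4 has the single candidate 5. So r4c4=5.
Step 11. [r4c6∈{1}] only 1 remains possible at r4c6 ⇒ r4c6=1.
Step 12. [r2c4∈{4}] r2c4 has the single candidate 4 ⇒ r2c4=4.
Step 13. [r5c3∈{2}] only 2 remains possible at r5c3, so r5c3=2.
Step 14. [r3c2∈{2}] r3c2 is down to just 2, so r3c2=2.
Step 15. [r5c6∈{4}] r5c6 has the single candidate 4 ⇒ r5c6=4.
Step 16. [r2c3∈{6}] r2c3 is down to just 6, so r2c3=6.
Step 17. [r6c1∈{4}] only 4 remains possible at r6c1, so r6c1=4.
Step 18. [r4c5∈{2}] r4c5 has the single candidate 2. So r4c5=2.

Answer: 2 4 3 1 5 6 / 5 1 6 4 3 2 / 1 2 5 6 4 3 / 3 6 4 5 2 1 / 6 5 2 3 1 4 / 4 3 1 2 6 5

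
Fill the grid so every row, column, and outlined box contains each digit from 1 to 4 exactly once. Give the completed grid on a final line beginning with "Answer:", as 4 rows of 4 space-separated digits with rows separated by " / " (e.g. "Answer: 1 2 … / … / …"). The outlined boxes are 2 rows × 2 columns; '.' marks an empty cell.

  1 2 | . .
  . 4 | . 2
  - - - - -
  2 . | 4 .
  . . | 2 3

Step 1. [r3c2∈{1,3}] across row 3, 3 lands solely at r3c2 ⇒ r3c2=3.
Step 2. [r2c1∈{3}] r2c1 has the single candidate 3, so r2c1=3.
Step 3. [r3c4∈{1}] r3c4 is down to just 1. So r3c4=1.
Step 4. [r1c4∈{4}] r1c4 is down to just 4. So r1c4=4.
Step 5. [r2c3∈{1}] r2c3 is down to just 1 ⇒ r2c3=1.
Step 6. [r4c1∈{4}] nothing but 4 survives at r4c1, so r4c1=4.
Step 7. [r4c2∈{1}] r4c2 is down to just 1. So r4c2=1.
Step 8. [r1c3∈{3}] nothing but 3 survives at r1c3 ⇒ r1c3=3.

Answer: 1 2 3 4 / 3 4 1 2 / 2 3 4 1 / 4 1 2 3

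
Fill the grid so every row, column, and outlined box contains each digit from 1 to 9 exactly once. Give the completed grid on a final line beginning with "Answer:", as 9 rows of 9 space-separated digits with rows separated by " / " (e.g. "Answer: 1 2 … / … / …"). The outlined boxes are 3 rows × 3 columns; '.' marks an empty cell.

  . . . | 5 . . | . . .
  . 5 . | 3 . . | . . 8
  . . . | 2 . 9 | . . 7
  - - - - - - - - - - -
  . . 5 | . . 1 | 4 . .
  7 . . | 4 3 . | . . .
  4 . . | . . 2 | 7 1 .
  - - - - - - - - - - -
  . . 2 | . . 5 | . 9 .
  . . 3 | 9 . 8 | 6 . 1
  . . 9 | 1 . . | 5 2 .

Step 1. [r5c6∈{6}] r5c6 is down to just 6. So r5c6=6.
Step 2. [r6c4∈{8}] r6c4 is down to just 8 ⇒ r6c4=8.
Step 3. [r6c3∈{6}] only 6 remains possible at r6c3. So r6c3=6.
Step 4. [r7c4∈{6,7}] r7c4 is the only open cell in col 4 admitting 6, so r7c4=6.
Step 5. [r7c7∈{3,8}] 8 has one home in box 9: r7c7, so r7c7=8.
Step 6. [r7c9∈{3,4}] in row 7, 3 fits only at r7c9, so r7c9=3.
Step 7. [r4c8∈{3,6,8}] in box 6, 3 fits only at r4c8, so r4c8=3.
Step 8. [r9c9∈{4}] r9c9 has the single candidate 4 ⇒ r9c9=4.
Step 9. [r9c5∈{7}] nothing but 7 survives at r9c5. So r9c5=7.
Step 10. [r7c5∈{4}] nothing but 4 survives at r7c5 ⇒ r7c5=4.
Step 11. [r4c5∈{9}] r4c5 has the single candidate 9, so r4c5=9.
Step 12. [r7c1∈{1}] nothing but 1 survives at r7c1 ⇒ r7c1=1.
Step 13. [r3c8∈{4,5,6}] r3c8 is the only open cell in row 3 admitting 5, so r3c8=5.
Step 14. [r6c2∈{3,9}] in row 6, 3 fits only at r6c2 ⇒ r6c2=3.
Step 15. [r5c2∈{1,2,8,9}] in box 4, 9 fits only at r5c2. So r5c2=9.
Step 16. [r5c7∈{2}] nothing but 2 survives at r5c7, so r5c7=2.
Step 17. [r2c1∈{2,6,9}] across row 2, 2 lands solely at r2c1, so r2c1=2.
Step 18. [r1c1∈{3,6,8,9}] 9 has one home in col 1: r1c1, so r1c1=9.
Step 19. [r5c3∈{1,8}] across row 5, 1 lands solely at r5c3 ⇒ r5c3=1.
Step 20. [r4c1∈{8}] only 8 remains possible at r4c1 ⇒ r4c1=8.
Step 21. [r9c2∈{6,8}] in row 9, 8 fits only at r9c2 ⇒ r9c2=8.
Step 22. [r8c2∈{4,7}] across row 8, 4 lands solely at r8c2 ⇒ r8c2=4.
Step 23. [r3c3∈{4,8}] in row 3, 4 fits only at r3c3 ⇒ r3c3=4.
Step 24. [r3c5∈{1,6,8}] across row 3, 8 lands solely at r3c5. So r3c5=8.
Step 25. [r2c3∈{7}] r2c3's peers cover all but 7, so r2c3=7.
Step 26. [r1c7∈{1,3}] row 1 places 3 nowhere but r1c7, so r1c7=3.
Step 27. [r3c7∈{1}] nothing but 1 survives at r3c7 ⇒ r3c7=1.
Step 28. [r1c2∈{1,6}] across col 2, 1 lands solely at r1c2. So r1c2=1.
Step 29. [r1c5∈{6}] r1c5 has the single candidate 6. So r1c5=6.
Step 30. [r1c8∈{4}] r1c8 has the single candidate 4 ⇒ r1c8=4.
Step 31. [r5c9∈{5}] nothing but 5 survives at r5c9 ⇒ r5c9=5.
Step 32. [r3c1∈{3,6}] 3 has one home in row 3: r3c1. So r3c1=3.
Step 33. [r2c5∈{1}] r2c5 has the single candidate 1 ⇒ r2c5=1.
Step 34. [r3c2∈{6}] nothing but 6 survives at r3c2. So r3c2=6.
Step 35. [r2c7∈{9}] r2c7's peers cover all but 9 ⇒ r2c7=9.
Step 36. [r2c8∈{6}] r2c8 has the single candidate 6, so r2c8=6.
Step 37. [r4c2∈{2}] r4c2's peers cover all but 2, so r4c2=2.
Step 38. [r6c5∈{5}] only 5 remains possible at r6c5. So r6c5=5.
Step 39. [r1c9∈{2}] r1c9 is down to just 2. So r1c9=2.
Step 40. [r5c8∈{8}] r5c8's peers cover all but 8, so r5c8=8.
Step 41. [r1c6∈{7}] nothing but 7 survives at r1c6, so r1c6=7.
Step 42. [r4c4∈{7}] r4c4 is down to just 7. So r4c4=7.
Step 43. [r8c8∈{7}] nothing but 7 survives at r8c8. So r8c8=7.
Step 44. [r1c3∈{8}] only 8 remains possible at r1c3, so r1c3=8.
Step 45. [r7c2∈{7}] r7c2 is down to just 7. So r7c2=7.
Step 46. [r6c9∈{9}] only 9 remains possible at r6c9. So r6c9=9.
Step 47. [r2c6∈{4}] r2c6 has the single candidate 4, so r2c6=4.
Step 48. [r9c6∈{3}] r9c6 has the single candidate 3 ⇒ r9c6=3.
Step 49. [r8c1∈{5}] r8c1 is down to just 5, so r8c1=5.
Step 50. [r8c5∈{2}] r8c5 has the single candidate 2 ⇒ r8c5=2.
Step 51. [r9c1∈{6}] only 6 remains possible at r9c1, so r9c1=6.
Step 52. [r4c9∈{6}] only 6 remains possible at r4c9 ⇒ r4c9=6.

Answer: 9 1 8 5 6 7 3 4 2 / 2 5 7 3 1 4 9 6 8 / 3 6 4 2 8 9 1 5 7 / 8 2 5 7 9 1 4 3 6 / 7 9 1 4 3 6 2 8 5 / 4 3 6 8 5 2 7 1 9 / 1 7 2 6 4 5 8 9 3 / 5 4 3 9 2 8 6 7 1 / 6 8 9 1 7 3 5 2 4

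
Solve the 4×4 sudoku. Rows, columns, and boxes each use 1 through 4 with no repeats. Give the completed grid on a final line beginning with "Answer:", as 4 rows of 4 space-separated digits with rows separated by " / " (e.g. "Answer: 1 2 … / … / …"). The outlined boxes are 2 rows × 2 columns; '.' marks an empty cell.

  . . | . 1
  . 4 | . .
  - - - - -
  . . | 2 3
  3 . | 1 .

Step 1. [r1c1∈{2}] r1c1's peers cover all but 2, so r1c1=2.
Step 2. [r1c2∈{3}] r1c2's peers cover all but 3. So r1c2=3.
Step 3. [r3c2∈{1}] r3c2 is down to just 1. So r3c2=1.
Step 4. [r1c3∈{4}] r1c3's peers cover all but 4, so r1c3=4.
Step 5. [r4c4∈{4}] nothing but 4 survives at r4c4, so r4c4=4.
Step 6. [r3c1∈{4}] only 4 remains possible at r3c1. So r3c1=4.
Step 7. [r2c4∈{2}] r2c4 is down to just 2. So r2c4=2.
Step 8. [r2c3∈{3}] r2c3's peers cover all but 3. So r2c3=3.
Step 9. [r2c1∈{1}] only 1 remains possible at r2c1 ⇒ r2c1=1.
Step 10. [r4c2∈{2}] r4c2 is down to just 2, so r4c2=2.

Answer: 2 3 4 1 / 1 4 3 2 / 4 1 2 3 / 3 2 1 4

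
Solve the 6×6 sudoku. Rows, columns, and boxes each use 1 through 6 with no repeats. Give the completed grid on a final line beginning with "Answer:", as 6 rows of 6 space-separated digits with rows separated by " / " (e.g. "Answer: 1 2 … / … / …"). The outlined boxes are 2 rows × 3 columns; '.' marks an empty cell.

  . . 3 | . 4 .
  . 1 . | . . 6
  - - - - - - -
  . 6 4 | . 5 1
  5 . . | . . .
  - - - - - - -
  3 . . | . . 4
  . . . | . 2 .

Step 1. [r3c4∈{2,3}] r3c4 is the only open cell in row 3 admitting 3, so r3c4=3.
Step 2. [r6c1∈{1,4,6}] col 1 places 1 nowhere but r6c1, so r6c1=1.
Step 3. [r3c1∈{2}] r3c1's peers cover all but 2, so r3c1=2.
Step 4. [r1c4∈{1,2,5}] r1c4 is the only open cell in row 1 admitting 1. So r1c4=1.
Step 5. [r4c6∈{2}] r4c6 is down to just 2 ⇒ r4c6=2.
Step 6. [r1c6∈{5}] r1c6 is down to just 5 ⇒ r1c6=5.
Step 7. [r2c3∈{2,5}] r2c3 is the only open cell in row 2 admitting 5 ⇒ r2c3=5.
Step 8. [r4c5∈{6}] r4c5 is down to just 6 ⇒ r4c5=6.
Step 9. [r5c3∈{2,6}] across col 3, 2 lands solely at r5c3, so r5c3=2.
Step 10. [r5c4∈{5,6}] row 5 places 6 nowhere but r5c4, so r5c4=6.
Step 11. [r5c2∈{5}] nothing but 5 survives at r5c2. So r5c2=5.
Step 12. [r4c2∈{3}] only 3 remains possible at r4c2. So r4c2=3.
Step 13. [r4c4∈{4}] only 4 remains possible at r4c4. So r4c4=4.
Step 14. [r1c2∈{2}] r1c2 is down to just 2, so r1c2=2.
Step 15. [r5c5∈{1}] r5c5 has the single candidate 1, so r5c5=1.
Step 16. [r4c3∈{1}] r4c3 is down to just 1, so r4c3=1.
Step 17. [r6c2∈{4}] r6c2's peers cover all but 4 ⇒ r6c2=4.
Step 18. [r6c6∈{3}] r6c6's peers cover all but 3, so r6c6=3.
Step 19. [r2c5∈{3}] nothing but 3 survives at r2c5, so r2c5=3.
Step 20. [r2c4∈{2}] only 2 remains possible at r2c4, so r2c4=2.
Step 21. [r1c1∈{6}] r1c1's peers cover all but 6, so r1c1=6.
Step 22. [r6c3∈{6}] nothing but 6 survives at r6c3, so r6c3=6.
Step 23. [r6c4∈{5}] nothing but 5 survives at r6c4. So r6c4=5.
Step 24. [r2c1∈{4}] r2c1's peers cover all but 4. So r2c1=4.

Answer: 6 2 3 1 4 5 / 4 1 5 2 3 6 / 2 6 4 3 5 1 / 5 3 1 4 6 2 / 3 5 2 6 1 4 / 1 4 6 5 2 3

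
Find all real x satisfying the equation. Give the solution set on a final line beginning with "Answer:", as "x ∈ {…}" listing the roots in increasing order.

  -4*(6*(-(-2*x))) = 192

Step 1. [-4*(6*(-(-2*x))) = 192] LHS = -4·(…); ÷-4 both sides. So div: 6*(-(-2*x)) = -48.
Step 2. [6*(-(-2*x)) = -48] 6·(inner) — divide through by 6. So div: -(-2*x) = -8.
Step 3. [-(-2*x) = -8] flip signs both sides ⇒ neg: -2*x = 8.
Step 4. [-2*x = 8] -2 out front; divide by -2. So div: x = -4.

Answer: x ∈ {-4}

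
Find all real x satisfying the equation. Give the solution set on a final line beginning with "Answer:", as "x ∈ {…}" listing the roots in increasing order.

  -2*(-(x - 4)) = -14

Step 1. [-2*(-(x - 4)) = -14] LHS = -2·(…); ÷-2 both sides ⇒ div: -(x - 4) = 7.
Step 2. [-(x - 4) = 7] LHS negated; negate both sides, so neg: x - 4 = -7.
Step 3. [x - 4 = -7] add 4: x sits inside (… - 4). So sub: x = -3.

Answer: x ∈ {-3}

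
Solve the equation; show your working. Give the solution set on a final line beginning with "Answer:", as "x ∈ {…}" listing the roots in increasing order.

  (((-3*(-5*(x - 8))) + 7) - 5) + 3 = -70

Step 1. [(((-3*(-5*(x - 8))) + 7) - 5) + 3 = -70] +3 is outermost — subtract 3 both sides, so sub: ((-3*(-5*(x - 8))) + 7) - 5 = -73.
Step 2. [((-3*(-5*(x - 8))) + 7) - 5 = -73] peel the -5: add 5 from each side, so sub: (-3*(-5*(x - 8))) + 7 = -68.
Step 3. [(-3*(-5*(x - 8))) + 7 = -68] peel the +7: subtract 7 from each side ⇒ sub: -3*(-5*(x - 8)) = -75.
Step 4. [-3*(-5*(x - 8)) = -75] -3 out front; divide by -3 ⇒ div: -5*(x - 8) = 25.
Step 5. [-5*(x - 8) = 25] leading coefficient -5: divide by -5, so div: x - 8 = -5.
Step 6. [x - 8 = -5] 8 comes off first (add 8) ⇒ sub: x = 3.

Answer: x ∈ {3}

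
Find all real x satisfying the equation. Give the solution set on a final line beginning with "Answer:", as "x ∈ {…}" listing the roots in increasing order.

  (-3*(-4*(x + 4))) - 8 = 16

Step 1. [(-3*(-4*(x + 4))) - 8 = 16] add 8: x sits inside (… - 8). So sub: -3*(-4*(x + 4)) = 24.
Step 2. [-3*(-4*(x + 4)) = 24] leading coefficient -3: divide by -3 ⇒ div: -4*(x + 4) = -8.
Step 3. [-4*(x + 4) = -8] leading coefficient -4: divide by -4 ⇒ div: x + 4 = 2.
Step 4. [x + 4 = 2] 4 comes off first (subtract 4), so sub: x = -2.

Answer: x ∈ {-2}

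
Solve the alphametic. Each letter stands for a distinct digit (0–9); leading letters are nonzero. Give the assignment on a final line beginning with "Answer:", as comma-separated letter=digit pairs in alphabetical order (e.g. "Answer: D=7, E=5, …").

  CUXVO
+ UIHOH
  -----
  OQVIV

Step 1. [col 1: O + H ≡ V (mod 10)] no forcing yet in column 1 (carry-in 0); O=7 is free and consistent — try it ⇒ O=7.
Step 2. [col 1: O + H ≡ V (mod 10)] several values work for H in column 1 (O + H ≡ V (mod 10), carry-in 0); try H=1, so H=1.
Step 3. [col 1: O + H ≡ V (mod 10)] column 1 reads O+H+carry(0)=V with O=7, H=1; with digits 1,7 already taken and all letters distinct, the only value for V is 8, so V=8.
Step 4. [col 2: V + O ≡ I (mod 10)] in column 2 we have V+O≡I with carry-in 0; given V=8, O=7 and digits 1,7,8 already taken and all letters distinct, that pins I to 5 ⇒ I=5.
Step 5. [col 3: X + H ≡ V (mod 10)] column 3: given H=1, V=8, carry-in 1, and digits 1,5,7,8 already taken and all letters distinct, X+H≡V (mod 10) forces X=6, so X=6.
Step 6. [col 4: U + I ≡ Q (mod 10)] column 4 (U + I ≡ Q (mod 10), carry-in 0) doesn't pin Q yet; pick Q=9 and continue ⇒ Q=9.
Step 7. [col 4: U + I ≡ Q (mod 10)] in column 4 we have U+I≡Q with carry-in 0; given I=5, Q=9 and digits 1,5,6,7,8,9 already taken and all letters distinct, that pins U to 4. So U=4.
Step 8. [col 5: C + U ≡ O (mod 10)] column 5 reads C+U+carry(0)=O with U=4, O=7; with digits 1,4,5,6,7,8,9 already taken and all letters distinct, the only value for C is 3. So C=3.

Answer: C=3, H=1, I=5, O=7, Q=9, U=4, V=8, X=6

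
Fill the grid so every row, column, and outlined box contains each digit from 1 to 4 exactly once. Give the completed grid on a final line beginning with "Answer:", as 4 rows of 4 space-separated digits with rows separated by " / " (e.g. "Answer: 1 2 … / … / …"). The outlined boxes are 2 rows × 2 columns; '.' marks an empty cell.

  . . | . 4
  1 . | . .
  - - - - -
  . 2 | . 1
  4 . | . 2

Step 1. [r1c2∈{3}] r1c2 has the single candidate 3 ⇒ r1c2=3.
Step 2. [r2c3∈{2,3}] 2 has one home in row 2: r2c3, so r2c3=2.
Step 3. [r3c1∈{3}] nothing but 3 survives at r3c1, so r3c1=3.
Step 4. [r2c4∈{3}] nothing but 3 survives at r2c4, so r2c4=3.
Step 5. [r1c1∈{2}] r1c1's peers cover all but 2. So r1c1=2.
Step 6. [r1c3∈{1}] r1c3's peers cover all but 1. So r1c3=1.
Step 7. [r4c3∈{3}] only 3 remains possible at r4c3 ⇒ r4c3=3.
Step 8. [r2c2∈{4}] r2c2 has the single candidate 4, so r2c2=4.
Step 9. [r3c3∈{4}] r3c3 has the single candidate 4. So r3c3=4.
Step 10. [r4c2∈{1}] only 1 remains possible at r4c2. So r4c2=1.

Answer: 2 3 1 4 / 1 4 2 3 / 3 2 4 1 / 4 1 3 2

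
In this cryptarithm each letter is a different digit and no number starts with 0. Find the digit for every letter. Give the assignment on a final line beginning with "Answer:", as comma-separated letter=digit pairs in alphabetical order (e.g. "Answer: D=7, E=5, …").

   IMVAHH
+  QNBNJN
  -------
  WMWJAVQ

Step 1. [col 1: H + N ≡ Q (mod 10)] several values work for H in column 1 (H + N ≡ Q (mod 10), carry-in 0); try H=8 ⇒ H=8.
Step 2. [col 1: H + N ≡ Q (mod 10)] several values work for N in column 1 (H + N ≡ Q (mod 10), carry-in 0); try N=9 ⇒ N=9.
Step 3. [col 1: H + N ≡ Q (mod 10)] from column 1 (H=8, N=9, carry-in 0, digits 8,9 already taken and all letters distinct): Q must equal 7 ⇒ Q=7.
Step 4. [col 2: H + J ≡ V (mod 10)] several values work for V in column 2 (H + J ≡ V (mod 10), carry-in 1); try V=5, so V=5.
Step 5. [col 2: H + J ≡ V (mod 10)] column 2: given H=8, V=5, carry-in 1, and digits 5,7,8,9 already taken and all letters distinct, H+J≡V (mod 10) forces J=6. So J=6.
Step 6. [W] the sum has 7 digits but both addends have 6; that extra leading digit W is the final carry, namely 1. So W=1.
Step 7. [col 3: A + N ≡ A (mod 10)] no forcing yet in column 3 (carry-in 1); A=3 is free and consistent — try it ⇒ A=3.
Step 8. [col 4: V + B ≡ J (mod 10)] in column 4 we have V+B≡J with carry-in 1; given V=5, J=6 and digits 1,3,5,6,7,8,9 already taken and all letters distinct, that pins B to 0 ⇒ B=0.
Step 9. [col 5: M + N ≡ W (mod 10)] in column 5 we have M+N≡W with carry-in 0; given N=9, W=1 and digits 0,1,3,5,6,7,8,9 already taken and all letters distinct, that pins M to 2. So M=2.
Step 10. [col 6: I + Q ≡ M (mod 10)] from column 6 (Q=7, M=2, carry-in 1, digits 0,1,2,3,5,6,7,8,9 already taken and all letters distinct): I must equal 4 ⇒ I=4.

Answer: A=3, B=0, H=8, I=4, J=6, M=2, N=9, Q=7, V=5, W=1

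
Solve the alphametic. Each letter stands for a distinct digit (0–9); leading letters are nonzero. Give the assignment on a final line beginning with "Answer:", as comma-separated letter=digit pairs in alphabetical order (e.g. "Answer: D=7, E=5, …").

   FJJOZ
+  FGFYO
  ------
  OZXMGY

Step 1. [col 1: Z + O ≡ Y (mod 10)] Y=5 is one option consistent with column 1 (Z + O ≡ Y (mod 10), carry-in 0) — take it ⇒ Y=5.
Step 2. [col 1: Z + O ≡ Y (mod 10)] several values work for Z in column 1 (Z + O ≡ Y (mod 10), carry-in 0); try Z=4. So Z=4.
Step 3. [col 1: Z + O ≡ Y (mod 10)] column 1 reads Z+O+carry(0)=Y with Z=4, Y=5; with digits 4,5 already taken and all letters distinct, the only value for O is 1, so O=1.
Step 4. [col 2: O + Y ≡ G (mod 10)] from column 2 (O=1, Y=5, carry-in 0, digits 1,4,5 already taken and all letters distinct): G must equal 6. So G=6.
Step 5. [col 3: J + F ≡ M (mod 10)] F=7 is one option consistent with column 3 (J + F ≡ M (mod 10), carry-in 0) — take it. So F=7.
Step 6. [col 3: J + F ≡ M (mod 10)] several values work for M in column 3 (J + F ≡ M (mod 10), carry-in 0); try M=9 ⇒ M=9.
Step 7. [col 3: J + F ≡ M (mod 10)] from column 3 (F=7, M=9, carry-in 0, digits 1,4,5,6,7,9 already taken and all letters distinct): J must equal 2, so J=2.
Step 8. [col 4: J + G ≡ X (mod 10)] column 4 reads J+G+carry(0)=X with J=2, G=6; with digits 1,2,4,5,6,7,9 already taken and all letters distinct, the only value for X is 8 ⇒ X=8.

Answer: F=7, G=6, J=2, M=9, O=1, X=8, Y=5, Z=4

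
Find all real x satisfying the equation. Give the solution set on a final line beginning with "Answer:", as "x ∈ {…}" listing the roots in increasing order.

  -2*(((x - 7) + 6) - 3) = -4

Step 1. [-2*(((x - 7) + 6) - 3) = -4] leading coefficient -2: divide by -2, so div: ((x - 7) + 6) - 3 = 2.
Step 2. [((x - 7) + 6) - 3 = 2] -3 is outermost — add 3 both sides, so sub: (x - 7) + 6 = 5.
Step 3. [(x - 7) + 6 = 5] +6 is outermost — subtract 6 both sides ⇒ sub: x - 7 = -1.
Step 4. [x - 7 = -1] peel the -7: add 7 from each side, so sub: x = 6.

Answer: x ∈ {6}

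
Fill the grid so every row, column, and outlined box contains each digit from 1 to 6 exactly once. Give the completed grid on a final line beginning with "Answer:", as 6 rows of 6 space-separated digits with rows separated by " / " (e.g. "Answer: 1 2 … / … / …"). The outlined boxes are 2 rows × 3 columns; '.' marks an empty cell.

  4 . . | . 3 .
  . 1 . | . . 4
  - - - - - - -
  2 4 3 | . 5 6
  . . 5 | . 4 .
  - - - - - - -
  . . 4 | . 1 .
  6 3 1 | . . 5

Step 1. [r5c4∈{2,3,6}] r5c4 is the only open cell in row 5 admitting 6. So r5c4=6.
Step 2. [r3c4∈{1}] nothing but 1 survives at r3c4. So r3c4=1.
Step 3. [r6c5∈{2}] r6c5 has the single candidate 2 ⇒ r6c5=2.
Step 4. [r4c4∈{2,3}] r4c4 is the only open cell in col 4 admitting 3, so r4c4=3.
Step 5. [r5c1∈{5}] r5c1 is down to just 5, so r5c1=5.
Step 6. [r1c2∈{2,5,6}] 5 has one home in col 2: r1c2, so r1c2=5.
Step 7. [r1c4∈{2}] r1c4 has the single candidate 2. So r1c4=2.
Step 8. [r2c5∈{6}] only 6 remains possible at r2c5, so r2c5=6.
Step 9. [r4c1∈{1}] only 1 remains possible at r4c1, so r4c1=1.
Step 10. [r5c2∈{2}] r5c2 has the single candidate 2 ⇒ r5c2=2.
Step 11. [r1c6∈{1}] only 1 remains possible at r1c6. So r1c6=1.
Step 12. [r2c4∈{5}] r2c4's peers cover all but 5, so r2c4=5.
Step 13. [r5c6∈{3}] nothing but 3 survives at r5c6. So r5c6=3.
Step 14. [r2c3∈{2}] nothing but 2 survives at r2c3 ⇒ r2c3=2.
Step 15. [r4c6∈{2}] nothing but 2 survives at r4c6 ⇒ r4c6=2.
Step 16. [r4c2∈{6}] r4c2 has the single candidate 6 ⇒ r4c2=6.
Step 17. [r6c4∈{4}] nothing but 4 survives at r6c4. So r6c4=4.
Step 18. [r2c1∈{3}] nothing but 3 survives at r2c1. So r2c1=3.
Step 19. [r1c3∈{6}] only 6 remains possible at r1c3. So r1c3=6.

Answer: 4 5 6 2 3 1 / 3 1 2 5 6 4 / 2 4 3 1 5 6 / 1 6 5 3 4 2 / 5 2 4 6 1 3 / 6 3 1 4 2 5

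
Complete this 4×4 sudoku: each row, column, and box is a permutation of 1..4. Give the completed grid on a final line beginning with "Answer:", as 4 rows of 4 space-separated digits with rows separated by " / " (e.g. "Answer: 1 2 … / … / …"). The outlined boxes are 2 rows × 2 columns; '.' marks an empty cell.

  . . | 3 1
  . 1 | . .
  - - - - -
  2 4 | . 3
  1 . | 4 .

Step 1. [r2c4∈{2,4}] r2c4 is the only open cell in col 4 admitting 4. So r2c4=4.
Step 2. [r2c3∈{2}] nothing but 2 survives at r2c3. So r2c3=2.
Step 3. [r4c2∈{3}] r4c2's peers cover all but 3, so r4c2=3.
Step 4. [r2c1∈{3}] only 3 remains possible at r2c1 ⇒ r2c1=3.
Step 5. [r1c1∈{4}] r1c1's peers cover all but 4. So r1c1=4.
Step 6. [r1c2∈{2}] only 2 remains possible at r1c2, so r1c2=2.
Step 7. [r3c3∈{1}] r3c3 has the single candidate 1, so r3c3=1.
Step 8. [r4c4∈{2}] r4c4's peers cover all but 2 ⇒ r4c4=2.

Answer: 4 2 3 1 / 3 1 2 4 / 2 4 1 3 / 1 3 4 2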